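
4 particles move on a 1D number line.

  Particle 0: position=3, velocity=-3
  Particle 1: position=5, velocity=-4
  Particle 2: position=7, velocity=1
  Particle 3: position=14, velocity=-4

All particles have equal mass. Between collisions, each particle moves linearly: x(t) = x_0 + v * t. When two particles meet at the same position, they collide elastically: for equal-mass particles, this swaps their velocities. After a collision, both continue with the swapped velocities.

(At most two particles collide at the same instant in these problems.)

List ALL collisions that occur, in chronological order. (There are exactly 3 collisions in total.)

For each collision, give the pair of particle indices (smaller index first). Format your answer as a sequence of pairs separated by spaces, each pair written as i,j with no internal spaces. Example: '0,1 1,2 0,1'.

Answer: 2,3 0,1 1,2

Derivation:
Collision at t=7/5: particles 2 and 3 swap velocities; positions: p0=-6/5 p1=-3/5 p2=42/5 p3=42/5; velocities now: v0=-3 v1=-4 v2=-4 v3=1
Collision at t=2: particles 0 and 1 swap velocities; positions: p0=-3 p1=-3 p2=6 p3=9; velocities now: v0=-4 v1=-3 v2=-4 v3=1
Collision at t=11: particles 1 and 2 swap velocities; positions: p0=-39 p1=-30 p2=-30 p3=18; velocities now: v0=-4 v1=-4 v2=-3 v3=1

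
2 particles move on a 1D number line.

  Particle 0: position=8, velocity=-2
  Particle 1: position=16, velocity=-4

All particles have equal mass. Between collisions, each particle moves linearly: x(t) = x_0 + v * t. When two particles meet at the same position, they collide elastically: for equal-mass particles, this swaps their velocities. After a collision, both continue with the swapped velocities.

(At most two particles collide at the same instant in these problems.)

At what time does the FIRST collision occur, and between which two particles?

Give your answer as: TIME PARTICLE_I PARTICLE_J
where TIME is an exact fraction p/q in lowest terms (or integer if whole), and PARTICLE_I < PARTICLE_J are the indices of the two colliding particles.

Answer: 4 0 1

Derivation:
Pair (0,1): pos 8,16 vel -2,-4 -> gap=8, closing at 2/unit, collide at t=4
Earliest collision: t=4 between 0 and 1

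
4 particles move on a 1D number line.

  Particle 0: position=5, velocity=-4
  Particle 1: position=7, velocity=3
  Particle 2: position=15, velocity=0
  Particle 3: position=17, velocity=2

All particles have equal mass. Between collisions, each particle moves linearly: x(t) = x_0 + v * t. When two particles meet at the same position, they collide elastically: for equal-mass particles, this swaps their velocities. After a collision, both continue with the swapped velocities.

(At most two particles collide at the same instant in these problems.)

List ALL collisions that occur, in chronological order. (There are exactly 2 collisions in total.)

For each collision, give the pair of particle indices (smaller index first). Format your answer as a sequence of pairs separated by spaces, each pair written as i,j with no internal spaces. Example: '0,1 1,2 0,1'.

Collision at t=8/3: particles 1 and 2 swap velocities; positions: p0=-17/3 p1=15 p2=15 p3=67/3; velocities now: v0=-4 v1=0 v2=3 v3=2
Collision at t=10: particles 2 and 3 swap velocities; positions: p0=-35 p1=15 p2=37 p3=37; velocities now: v0=-4 v1=0 v2=2 v3=3

Answer: 1,2 2,3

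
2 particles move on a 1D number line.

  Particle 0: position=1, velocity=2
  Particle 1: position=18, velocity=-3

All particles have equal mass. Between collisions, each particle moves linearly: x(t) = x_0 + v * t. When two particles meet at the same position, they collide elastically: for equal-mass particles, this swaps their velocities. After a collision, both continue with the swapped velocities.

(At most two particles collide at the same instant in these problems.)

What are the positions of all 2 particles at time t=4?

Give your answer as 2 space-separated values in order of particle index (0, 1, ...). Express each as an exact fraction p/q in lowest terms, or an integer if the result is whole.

Answer: 6 9

Derivation:
Collision at t=17/5: particles 0 and 1 swap velocities; positions: p0=39/5 p1=39/5; velocities now: v0=-3 v1=2
Advance to t=4 (no further collisions before then); velocities: v0=-3 v1=2; positions = 6 9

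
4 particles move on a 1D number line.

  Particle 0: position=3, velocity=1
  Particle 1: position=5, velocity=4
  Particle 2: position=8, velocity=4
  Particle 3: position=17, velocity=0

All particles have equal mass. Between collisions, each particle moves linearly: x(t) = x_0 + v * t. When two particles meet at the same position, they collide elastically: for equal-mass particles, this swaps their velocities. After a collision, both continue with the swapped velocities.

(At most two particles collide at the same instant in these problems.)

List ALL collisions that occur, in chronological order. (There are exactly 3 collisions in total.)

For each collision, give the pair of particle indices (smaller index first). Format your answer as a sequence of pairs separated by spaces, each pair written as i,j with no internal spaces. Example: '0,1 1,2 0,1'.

Collision at t=9/4: particles 2 and 3 swap velocities; positions: p0=21/4 p1=14 p2=17 p3=17; velocities now: v0=1 v1=4 v2=0 v3=4
Collision at t=3: particles 1 and 2 swap velocities; positions: p0=6 p1=17 p2=17 p3=20; velocities now: v0=1 v1=0 v2=4 v3=4
Collision at t=14: particles 0 and 1 swap velocities; positions: p0=17 p1=17 p2=61 p3=64; velocities now: v0=0 v1=1 v2=4 v3=4

Answer: 2,3 1,2 0,1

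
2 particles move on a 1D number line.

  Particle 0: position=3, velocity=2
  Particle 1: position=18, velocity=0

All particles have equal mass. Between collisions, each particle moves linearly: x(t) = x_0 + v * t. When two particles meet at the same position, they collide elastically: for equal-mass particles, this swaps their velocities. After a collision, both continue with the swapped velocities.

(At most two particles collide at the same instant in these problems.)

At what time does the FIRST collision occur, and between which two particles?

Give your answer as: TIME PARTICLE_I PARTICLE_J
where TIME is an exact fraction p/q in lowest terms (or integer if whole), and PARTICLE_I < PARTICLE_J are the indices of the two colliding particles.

Answer: 15/2 0 1

Derivation:
Pair (0,1): pos 3,18 vel 2,0 -> gap=15, closing at 2/unit, collide at t=15/2
Earliest collision: t=15/2 between 0 and 1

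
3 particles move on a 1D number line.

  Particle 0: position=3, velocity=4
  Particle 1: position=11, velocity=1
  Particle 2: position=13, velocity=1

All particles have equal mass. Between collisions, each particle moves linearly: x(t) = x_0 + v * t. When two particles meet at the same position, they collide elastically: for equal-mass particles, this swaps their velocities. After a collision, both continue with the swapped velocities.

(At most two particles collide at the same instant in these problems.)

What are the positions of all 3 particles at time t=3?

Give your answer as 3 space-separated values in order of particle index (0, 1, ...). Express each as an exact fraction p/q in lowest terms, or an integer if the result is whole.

Collision at t=8/3: particles 0 and 1 swap velocities; positions: p0=41/3 p1=41/3 p2=47/3; velocities now: v0=1 v1=4 v2=1
Advance to t=3 (no further collisions before then); velocities: v0=1 v1=4 v2=1; positions = 14 15 16

Answer: 14 15 16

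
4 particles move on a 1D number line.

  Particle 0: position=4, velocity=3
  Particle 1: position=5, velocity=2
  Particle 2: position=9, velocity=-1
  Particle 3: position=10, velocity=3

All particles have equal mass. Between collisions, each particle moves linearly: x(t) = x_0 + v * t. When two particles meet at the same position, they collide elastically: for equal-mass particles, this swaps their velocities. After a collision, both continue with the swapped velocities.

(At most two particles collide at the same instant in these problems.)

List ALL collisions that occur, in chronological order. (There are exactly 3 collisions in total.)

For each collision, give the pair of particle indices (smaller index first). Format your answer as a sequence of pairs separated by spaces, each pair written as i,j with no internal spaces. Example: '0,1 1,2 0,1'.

Collision at t=1: particles 0 and 1 swap velocities; positions: p0=7 p1=7 p2=8 p3=13; velocities now: v0=2 v1=3 v2=-1 v3=3
Collision at t=5/4: particles 1 and 2 swap velocities; positions: p0=15/2 p1=31/4 p2=31/4 p3=55/4; velocities now: v0=2 v1=-1 v2=3 v3=3
Collision at t=4/3: particles 0 and 1 swap velocities; positions: p0=23/3 p1=23/3 p2=8 p3=14; velocities now: v0=-1 v1=2 v2=3 v3=3

Answer: 0,1 1,2 0,1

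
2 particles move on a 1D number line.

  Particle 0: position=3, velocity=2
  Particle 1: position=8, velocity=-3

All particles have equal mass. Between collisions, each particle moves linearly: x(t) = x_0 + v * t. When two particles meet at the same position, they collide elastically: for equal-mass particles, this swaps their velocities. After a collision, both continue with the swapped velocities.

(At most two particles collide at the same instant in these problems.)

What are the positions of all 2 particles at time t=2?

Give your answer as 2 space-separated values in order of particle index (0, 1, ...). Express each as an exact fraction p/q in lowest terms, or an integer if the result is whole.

Answer: 2 7

Derivation:
Collision at t=1: particles 0 and 1 swap velocities; positions: p0=5 p1=5; velocities now: v0=-3 v1=2
Advance to t=2 (no further collisions before then); velocities: v0=-3 v1=2; positions = 2 7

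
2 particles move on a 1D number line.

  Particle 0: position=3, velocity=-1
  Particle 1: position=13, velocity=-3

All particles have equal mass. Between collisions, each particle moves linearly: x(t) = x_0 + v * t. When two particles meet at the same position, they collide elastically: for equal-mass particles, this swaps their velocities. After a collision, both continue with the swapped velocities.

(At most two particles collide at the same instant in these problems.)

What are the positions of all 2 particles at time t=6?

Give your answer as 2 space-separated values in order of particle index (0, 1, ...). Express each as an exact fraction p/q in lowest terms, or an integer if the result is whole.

Collision at t=5: particles 0 and 1 swap velocities; positions: p0=-2 p1=-2; velocities now: v0=-3 v1=-1
Advance to t=6 (no further collisions before then); velocities: v0=-3 v1=-1; positions = -5 -3

Answer: -5 -3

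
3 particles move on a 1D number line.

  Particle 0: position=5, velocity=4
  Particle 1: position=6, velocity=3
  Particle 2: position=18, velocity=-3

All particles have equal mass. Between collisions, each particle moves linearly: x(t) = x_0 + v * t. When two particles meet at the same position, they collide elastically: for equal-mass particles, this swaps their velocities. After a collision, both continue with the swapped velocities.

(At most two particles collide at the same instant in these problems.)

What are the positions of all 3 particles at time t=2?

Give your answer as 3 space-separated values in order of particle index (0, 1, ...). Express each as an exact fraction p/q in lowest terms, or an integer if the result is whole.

Collision at t=1: particles 0 and 1 swap velocities; positions: p0=9 p1=9 p2=15; velocities now: v0=3 v1=4 v2=-3
Collision at t=13/7: particles 1 and 2 swap velocities; positions: p0=81/7 p1=87/7 p2=87/7; velocities now: v0=3 v1=-3 v2=4
Collision at t=2: particles 0 and 1 swap velocities; positions: p0=12 p1=12 p2=13; velocities now: v0=-3 v1=3 v2=4
Advance to t=2 (no further collisions before then); velocities: v0=-3 v1=3 v2=4; positions = 12 12 13

Answer: 12 12 13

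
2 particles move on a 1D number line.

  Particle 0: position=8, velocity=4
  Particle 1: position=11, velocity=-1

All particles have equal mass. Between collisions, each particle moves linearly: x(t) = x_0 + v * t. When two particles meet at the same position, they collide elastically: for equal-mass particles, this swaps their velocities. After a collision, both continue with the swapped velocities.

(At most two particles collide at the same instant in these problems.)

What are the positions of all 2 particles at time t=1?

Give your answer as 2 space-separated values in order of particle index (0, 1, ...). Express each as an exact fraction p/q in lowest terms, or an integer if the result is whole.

Collision at t=3/5: particles 0 and 1 swap velocities; positions: p0=52/5 p1=52/5; velocities now: v0=-1 v1=4
Advance to t=1 (no further collisions before then); velocities: v0=-1 v1=4; positions = 10 12

Answer: 10 12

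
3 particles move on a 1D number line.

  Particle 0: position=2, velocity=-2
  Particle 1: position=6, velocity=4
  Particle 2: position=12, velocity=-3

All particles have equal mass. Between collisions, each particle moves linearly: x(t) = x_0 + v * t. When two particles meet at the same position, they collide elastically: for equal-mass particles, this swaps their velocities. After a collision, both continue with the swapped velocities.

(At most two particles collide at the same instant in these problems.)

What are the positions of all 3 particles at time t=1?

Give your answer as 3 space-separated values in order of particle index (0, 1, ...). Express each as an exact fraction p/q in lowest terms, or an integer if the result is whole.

Answer: 0 9 10

Derivation:
Collision at t=6/7: particles 1 and 2 swap velocities; positions: p0=2/7 p1=66/7 p2=66/7; velocities now: v0=-2 v1=-3 v2=4
Advance to t=1 (no further collisions before then); velocities: v0=-2 v1=-3 v2=4; positions = 0 9 10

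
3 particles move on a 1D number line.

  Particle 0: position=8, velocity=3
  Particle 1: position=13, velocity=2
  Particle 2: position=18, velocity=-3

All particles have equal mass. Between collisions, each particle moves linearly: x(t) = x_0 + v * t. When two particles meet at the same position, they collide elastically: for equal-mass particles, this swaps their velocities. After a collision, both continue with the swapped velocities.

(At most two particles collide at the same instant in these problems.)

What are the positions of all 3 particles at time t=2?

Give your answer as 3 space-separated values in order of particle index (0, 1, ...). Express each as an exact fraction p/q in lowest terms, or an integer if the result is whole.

Answer: 12 14 17

Derivation:
Collision at t=1: particles 1 and 2 swap velocities; positions: p0=11 p1=15 p2=15; velocities now: v0=3 v1=-3 v2=2
Collision at t=5/3: particles 0 and 1 swap velocities; positions: p0=13 p1=13 p2=49/3; velocities now: v0=-3 v1=3 v2=2
Advance to t=2 (no further collisions before then); velocities: v0=-3 v1=3 v2=2; positions = 12 14 17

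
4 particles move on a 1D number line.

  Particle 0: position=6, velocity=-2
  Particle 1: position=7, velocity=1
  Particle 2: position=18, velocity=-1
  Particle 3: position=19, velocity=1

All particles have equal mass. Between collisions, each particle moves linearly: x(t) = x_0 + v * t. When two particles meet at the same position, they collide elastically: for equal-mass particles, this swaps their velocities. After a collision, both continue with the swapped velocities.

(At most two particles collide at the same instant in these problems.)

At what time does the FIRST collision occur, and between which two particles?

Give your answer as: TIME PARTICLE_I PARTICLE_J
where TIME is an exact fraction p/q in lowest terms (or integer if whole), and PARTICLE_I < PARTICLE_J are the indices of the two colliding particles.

Pair (0,1): pos 6,7 vel -2,1 -> not approaching (rel speed -3 <= 0)
Pair (1,2): pos 7,18 vel 1,-1 -> gap=11, closing at 2/unit, collide at t=11/2
Pair (2,3): pos 18,19 vel -1,1 -> not approaching (rel speed -2 <= 0)
Earliest collision: t=11/2 between 1 and 2

Answer: 11/2 1 2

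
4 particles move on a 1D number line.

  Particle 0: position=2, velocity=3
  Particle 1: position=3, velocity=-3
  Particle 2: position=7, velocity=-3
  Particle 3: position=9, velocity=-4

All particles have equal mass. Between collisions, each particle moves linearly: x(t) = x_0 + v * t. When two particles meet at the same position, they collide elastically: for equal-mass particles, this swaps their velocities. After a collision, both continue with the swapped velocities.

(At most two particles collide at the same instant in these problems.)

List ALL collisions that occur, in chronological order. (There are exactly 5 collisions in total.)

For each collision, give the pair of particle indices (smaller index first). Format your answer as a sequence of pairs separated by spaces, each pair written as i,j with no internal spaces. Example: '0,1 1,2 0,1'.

Answer: 0,1 1,2 2,3 1,2 0,1

Derivation:
Collision at t=1/6: particles 0 and 1 swap velocities; positions: p0=5/2 p1=5/2 p2=13/2 p3=25/3; velocities now: v0=-3 v1=3 v2=-3 v3=-4
Collision at t=5/6: particles 1 and 2 swap velocities; positions: p0=1/2 p1=9/2 p2=9/2 p3=17/3; velocities now: v0=-3 v1=-3 v2=3 v3=-4
Collision at t=1: particles 2 and 3 swap velocities; positions: p0=0 p1=4 p2=5 p3=5; velocities now: v0=-3 v1=-3 v2=-4 v3=3
Collision at t=2: particles 1 and 2 swap velocities; positions: p0=-3 p1=1 p2=1 p3=8; velocities now: v0=-3 v1=-4 v2=-3 v3=3
Collision at t=6: particles 0 and 1 swap velocities; positions: p0=-15 p1=-15 p2=-11 p3=20; velocities now: v0=-4 v1=-3 v2=-3 v3=3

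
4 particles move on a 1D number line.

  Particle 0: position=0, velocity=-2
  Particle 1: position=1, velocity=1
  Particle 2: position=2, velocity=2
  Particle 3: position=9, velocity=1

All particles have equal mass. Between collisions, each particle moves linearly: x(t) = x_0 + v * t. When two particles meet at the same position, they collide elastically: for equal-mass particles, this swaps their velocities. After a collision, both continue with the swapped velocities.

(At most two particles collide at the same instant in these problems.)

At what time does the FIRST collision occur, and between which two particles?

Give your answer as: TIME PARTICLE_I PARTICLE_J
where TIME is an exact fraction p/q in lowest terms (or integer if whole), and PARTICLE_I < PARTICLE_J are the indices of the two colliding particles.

Answer: 7 2 3

Derivation:
Pair (0,1): pos 0,1 vel -2,1 -> not approaching (rel speed -3 <= 0)
Pair (1,2): pos 1,2 vel 1,2 -> not approaching (rel speed -1 <= 0)
Pair (2,3): pos 2,9 vel 2,1 -> gap=7, closing at 1/unit, collide at t=7
Earliest collision: t=7 between 2 and 3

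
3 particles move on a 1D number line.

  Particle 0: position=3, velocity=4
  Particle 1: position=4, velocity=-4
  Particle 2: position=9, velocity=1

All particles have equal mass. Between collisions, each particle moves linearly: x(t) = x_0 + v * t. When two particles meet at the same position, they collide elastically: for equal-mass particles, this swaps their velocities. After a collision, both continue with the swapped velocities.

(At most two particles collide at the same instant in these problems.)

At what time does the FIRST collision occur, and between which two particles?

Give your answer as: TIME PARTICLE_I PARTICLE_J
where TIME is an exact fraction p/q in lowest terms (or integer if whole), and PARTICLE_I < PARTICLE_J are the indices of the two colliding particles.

Answer: 1/8 0 1

Derivation:
Pair (0,1): pos 3,4 vel 4,-4 -> gap=1, closing at 8/unit, collide at t=1/8
Pair (1,2): pos 4,9 vel -4,1 -> not approaching (rel speed -5 <= 0)
Earliest collision: t=1/8 between 0 and 1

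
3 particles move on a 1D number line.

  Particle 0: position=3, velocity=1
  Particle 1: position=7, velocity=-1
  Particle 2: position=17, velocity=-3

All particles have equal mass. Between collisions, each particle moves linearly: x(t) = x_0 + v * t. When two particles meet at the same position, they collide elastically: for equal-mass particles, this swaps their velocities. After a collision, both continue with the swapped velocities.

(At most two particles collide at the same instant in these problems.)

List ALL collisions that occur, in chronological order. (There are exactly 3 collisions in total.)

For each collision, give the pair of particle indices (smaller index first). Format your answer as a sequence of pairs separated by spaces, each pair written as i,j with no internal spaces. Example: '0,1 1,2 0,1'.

Collision at t=2: particles 0 and 1 swap velocities; positions: p0=5 p1=5 p2=11; velocities now: v0=-1 v1=1 v2=-3
Collision at t=7/2: particles 1 and 2 swap velocities; positions: p0=7/2 p1=13/2 p2=13/2; velocities now: v0=-1 v1=-3 v2=1
Collision at t=5: particles 0 and 1 swap velocities; positions: p0=2 p1=2 p2=8; velocities now: v0=-3 v1=-1 v2=1

Answer: 0,1 1,2 0,1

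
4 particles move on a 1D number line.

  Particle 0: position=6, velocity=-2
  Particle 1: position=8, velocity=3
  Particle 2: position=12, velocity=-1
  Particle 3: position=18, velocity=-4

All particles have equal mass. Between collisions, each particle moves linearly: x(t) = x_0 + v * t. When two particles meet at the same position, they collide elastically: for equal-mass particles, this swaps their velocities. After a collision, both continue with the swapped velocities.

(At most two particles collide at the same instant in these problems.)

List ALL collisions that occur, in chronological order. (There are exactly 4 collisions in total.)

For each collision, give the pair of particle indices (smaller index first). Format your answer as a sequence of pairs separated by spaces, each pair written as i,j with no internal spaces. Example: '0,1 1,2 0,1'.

Collision at t=1: particles 1 and 2 swap velocities; positions: p0=4 p1=11 p2=11 p3=14; velocities now: v0=-2 v1=-1 v2=3 v3=-4
Collision at t=10/7: particles 2 and 3 swap velocities; positions: p0=22/7 p1=74/7 p2=86/7 p3=86/7; velocities now: v0=-2 v1=-1 v2=-4 v3=3
Collision at t=2: particles 1 and 2 swap velocities; positions: p0=2 p1=10 p2=10 p3=14; velocities now: v0=-2 v1=-4 v2=-1 v3=3
Collision at t=6: particles 0 and 1 swap velocities; positions: p0=-6 p1=-6 p2=6 p3=26; velocities now: v0=-4 v1=-2 v2=-1 v3=3

Answer: 1,2 2,3 1,2 0,1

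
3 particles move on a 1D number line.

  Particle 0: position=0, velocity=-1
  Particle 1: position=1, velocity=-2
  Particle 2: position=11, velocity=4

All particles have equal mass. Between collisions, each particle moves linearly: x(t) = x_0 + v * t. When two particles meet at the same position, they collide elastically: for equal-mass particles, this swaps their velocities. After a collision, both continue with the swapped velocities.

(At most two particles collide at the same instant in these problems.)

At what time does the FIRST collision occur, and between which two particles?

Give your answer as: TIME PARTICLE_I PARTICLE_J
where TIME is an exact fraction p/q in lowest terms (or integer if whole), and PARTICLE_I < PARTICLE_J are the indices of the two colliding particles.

Answer: 1 0 1

Derivation:
Pair (0,1): pos 0,1 vel -1,-2 -> gap=1, closing at 1/unit, collide at t=1
Pair (1,2): pos 1,11 vel -2,4 -> not approaching (rel speed -6 <= 0)
Earliest collision: t=1 between 0 and 1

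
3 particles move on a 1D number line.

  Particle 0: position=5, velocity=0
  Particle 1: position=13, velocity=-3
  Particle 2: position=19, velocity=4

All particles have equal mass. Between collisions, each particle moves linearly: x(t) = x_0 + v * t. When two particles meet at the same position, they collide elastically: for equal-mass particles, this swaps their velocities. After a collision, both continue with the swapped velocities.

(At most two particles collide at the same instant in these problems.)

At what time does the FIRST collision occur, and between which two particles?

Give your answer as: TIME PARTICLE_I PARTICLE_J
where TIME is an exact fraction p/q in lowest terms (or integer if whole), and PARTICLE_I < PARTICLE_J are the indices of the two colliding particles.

Answer: 8/3 0 1

Derivation:
Pair (0,1): pos 5,13 vel 0,-3 -> gap=8, closing at 3/unit, collide at t=8/3
Pair (1,2): pos 13,19 vel -3,4 -> not approaching (rel speed -7 <= 0)
Earliest collision: t=8/3 between 0 and 1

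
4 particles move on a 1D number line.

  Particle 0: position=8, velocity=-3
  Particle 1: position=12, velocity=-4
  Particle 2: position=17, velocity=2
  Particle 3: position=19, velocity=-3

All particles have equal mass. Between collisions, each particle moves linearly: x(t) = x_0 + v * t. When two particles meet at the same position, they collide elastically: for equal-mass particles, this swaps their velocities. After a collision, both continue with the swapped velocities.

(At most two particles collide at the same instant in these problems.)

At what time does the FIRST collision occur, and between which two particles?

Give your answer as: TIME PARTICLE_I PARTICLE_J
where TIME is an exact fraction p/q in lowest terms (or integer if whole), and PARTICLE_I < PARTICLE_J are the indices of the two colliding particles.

Answer: 2/5 2 3

Derivation:
Pair (0,1): pos 8,12 vel -3,-4 -> gap=4, closing at 1/unit, collide at t=4
Pair (1,2): pos 12,17 vel -4,2 -> not approaching (rel speed -6 <= 0)
Pair (2,3): pos 17,19 vel 2,-3 -> gap=2, closing at 5/unit, collide at t=2/5
Earliest collision: t=2/5 between 2 and 3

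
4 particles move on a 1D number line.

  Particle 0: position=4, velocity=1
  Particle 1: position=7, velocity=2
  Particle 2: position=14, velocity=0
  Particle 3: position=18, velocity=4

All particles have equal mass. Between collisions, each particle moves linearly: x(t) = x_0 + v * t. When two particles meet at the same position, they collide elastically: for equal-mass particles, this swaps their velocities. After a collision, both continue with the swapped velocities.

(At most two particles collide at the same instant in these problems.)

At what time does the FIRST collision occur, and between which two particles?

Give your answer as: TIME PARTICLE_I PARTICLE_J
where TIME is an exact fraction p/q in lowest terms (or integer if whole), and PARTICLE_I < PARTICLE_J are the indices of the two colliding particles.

Answer: 7/2 1 2

Derivation:
Pair (0,1): pos 4,7 vel 1,2 -> not approaching (rel speed -1 <= 0)
Pair (1,2): pos 7,14 vel 2,0 -> gap=7, closing at 2/unit, collide at t=7/2
Pair (2,3): pos 14,18 vel 0,4 -> not approaching (rel speed -4 <= 0)
Earliest collision: t=7/2 between 1 and 2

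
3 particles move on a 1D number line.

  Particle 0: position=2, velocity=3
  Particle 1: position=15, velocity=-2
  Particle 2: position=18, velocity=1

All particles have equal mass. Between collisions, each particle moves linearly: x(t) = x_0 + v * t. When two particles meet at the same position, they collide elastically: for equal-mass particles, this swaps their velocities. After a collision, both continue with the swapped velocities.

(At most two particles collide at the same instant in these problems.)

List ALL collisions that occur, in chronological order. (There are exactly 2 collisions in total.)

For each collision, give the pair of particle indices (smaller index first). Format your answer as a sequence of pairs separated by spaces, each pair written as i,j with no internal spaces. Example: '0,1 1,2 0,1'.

Collision at t=13/5: particles 0 and 1 swap velocities; positions: p0=49/5 p1=49/5 p2=103/5; velocities now: v0=-2 v1=3 v2=1
Collision at t=8: particles 1 and 2 swap velocities; positions: p0=-1 p1=26 p2=26; velocities now: v0=-2 v1=1 v2=3

Answer: 0,1 1,2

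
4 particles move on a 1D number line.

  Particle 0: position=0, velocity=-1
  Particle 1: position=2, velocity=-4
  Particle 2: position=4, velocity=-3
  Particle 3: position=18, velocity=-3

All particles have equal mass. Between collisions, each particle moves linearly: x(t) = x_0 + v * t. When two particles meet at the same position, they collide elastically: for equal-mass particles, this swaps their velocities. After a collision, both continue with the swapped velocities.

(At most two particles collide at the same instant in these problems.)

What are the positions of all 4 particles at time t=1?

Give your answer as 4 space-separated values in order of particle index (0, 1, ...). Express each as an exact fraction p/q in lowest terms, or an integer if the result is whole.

Collision at t=2/3: particles 0 and 1 swap velocities; positions: p0=-2/3 p1=-2/3 p2=2 p3=16; velocities now: v0=-4 v1=-1 v2=-3 v3=-3
Advance to t=1 (no further collisions before then); velocities: v0=-4 v1=-1 v2=-3 v3=-3; positions = -2 -1 1 15

Answer: -2 -1 1 15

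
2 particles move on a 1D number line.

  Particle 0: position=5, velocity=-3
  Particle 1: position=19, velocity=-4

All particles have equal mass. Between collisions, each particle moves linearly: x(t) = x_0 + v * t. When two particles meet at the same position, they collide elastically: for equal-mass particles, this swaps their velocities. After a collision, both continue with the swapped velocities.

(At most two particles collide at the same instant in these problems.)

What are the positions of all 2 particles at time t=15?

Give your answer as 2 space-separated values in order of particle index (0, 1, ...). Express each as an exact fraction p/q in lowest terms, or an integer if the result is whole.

Answer: -41 -40

Derivation:
Collision at t=14: particles 0 and 1 swap velocities; positions: p0=-37 p1=-37; velocities now: v0=-4 v1=-3
Advance to t=15 (no further collisions before then); velocities: v0=-4 v1=-3; positions = -41 -40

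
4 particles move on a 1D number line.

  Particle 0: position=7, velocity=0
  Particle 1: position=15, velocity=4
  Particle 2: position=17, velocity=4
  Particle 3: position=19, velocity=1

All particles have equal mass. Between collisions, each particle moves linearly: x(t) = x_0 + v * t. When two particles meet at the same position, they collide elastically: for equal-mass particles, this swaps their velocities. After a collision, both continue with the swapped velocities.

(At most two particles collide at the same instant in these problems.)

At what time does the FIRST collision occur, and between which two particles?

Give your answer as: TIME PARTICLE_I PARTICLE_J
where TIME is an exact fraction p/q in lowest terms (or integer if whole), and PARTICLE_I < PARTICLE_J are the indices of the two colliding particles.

Answer: 2/3 2 3

Derivation:
Pair (0,1): pos 7,15 vel 0,4 -> not approaching (rel speed -4 <= 0)
Pair (1,2): pos 15,17 vel 4,4 -> not approaching (rel speed 0 <= 0)
Pair (2,3): pos 17,19 vel 4,1 -> gap=2, closing at 3/unit, collide at t=2/3
Earliest collision: t=2/3 between 2 and 3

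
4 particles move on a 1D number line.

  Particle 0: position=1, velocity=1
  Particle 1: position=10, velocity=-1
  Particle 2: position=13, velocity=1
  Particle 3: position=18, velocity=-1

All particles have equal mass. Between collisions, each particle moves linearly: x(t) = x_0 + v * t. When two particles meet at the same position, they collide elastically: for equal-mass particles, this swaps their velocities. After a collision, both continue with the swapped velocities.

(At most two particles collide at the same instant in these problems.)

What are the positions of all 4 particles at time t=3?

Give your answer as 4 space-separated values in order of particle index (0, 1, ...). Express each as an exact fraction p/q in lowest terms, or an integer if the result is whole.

Collision at t=5/2: particles 2 and 3 swap velocities; positions: p0=7/2 p1=15/2 p2=31/2 p3=31/2; velocities now: v0=1 v1=-1 v2=-1 v3=1
Advance to t=3 (no further collisions before then); velocities: v0=1 v1=-1 v2=-1 v3=1; positions = 4 7 15 16

Answer: 4 7 15 16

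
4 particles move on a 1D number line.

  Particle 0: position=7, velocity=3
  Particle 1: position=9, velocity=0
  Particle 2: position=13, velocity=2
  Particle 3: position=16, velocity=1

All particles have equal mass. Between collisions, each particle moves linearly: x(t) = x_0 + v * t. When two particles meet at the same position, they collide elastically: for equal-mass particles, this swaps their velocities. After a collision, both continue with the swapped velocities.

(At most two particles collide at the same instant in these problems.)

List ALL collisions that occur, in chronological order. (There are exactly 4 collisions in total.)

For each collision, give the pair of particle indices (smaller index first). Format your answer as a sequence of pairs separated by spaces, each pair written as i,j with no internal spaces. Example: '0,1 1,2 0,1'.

Answer: 0,1 2,3 1,2 2,3

Derivation:
Collision at t=2/3: particles 0 and 1 swap velocities; positions: p0=9 p1=9 p2=43/3 p3=50/3; velocities now: v0=0 v1=3 v2=2 v3=1
Collision at t=3: particles 2 and 3 swap velocities; positions: p0=9 p1=16 p2=19 p3=19; velocities now: v0=0 v1=3 v2=1 v3=2
Collision at t=9/2: particles 1 and 2 swap velocities; positions: p0=9 p1=41/2 p2=41/2 p3=22; velocities now: v0=0 v1=1 v2=3 v3=2
Collision at t=6: particles 2 and 3 swap velocities; positions: p0=9 p1=22 p2=25 p3=25; velocities now: v0=0 v1=1 v2=2 v3=3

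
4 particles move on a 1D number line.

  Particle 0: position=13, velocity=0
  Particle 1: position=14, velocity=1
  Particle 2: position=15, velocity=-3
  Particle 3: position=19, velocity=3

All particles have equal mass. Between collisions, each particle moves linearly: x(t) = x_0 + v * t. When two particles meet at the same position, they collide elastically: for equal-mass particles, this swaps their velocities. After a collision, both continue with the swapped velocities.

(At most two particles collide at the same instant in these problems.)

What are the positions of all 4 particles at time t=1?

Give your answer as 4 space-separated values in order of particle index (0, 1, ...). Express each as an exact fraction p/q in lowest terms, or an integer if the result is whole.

Collision at t=1/4: particles 1 and 2 swap velocities; positions: p0=13 p1=57/4 p2=57/4 p3=79/4; velocities now: v0=0 v1=-3 v2=1 v3=3
Collision at t=2/3: particles 0 and 1 swap velocities; positions: p0=13 p1=13 p2=44/3 p3=21; velocities now: v0=-3 v1=0 v2=1 v3=3
Advance to t=1 (no further collisions before then); velocities: v0=-3 v1=0 v2=1 v3=3; positions = 12 13 15 22

Answer: 12 13 15 22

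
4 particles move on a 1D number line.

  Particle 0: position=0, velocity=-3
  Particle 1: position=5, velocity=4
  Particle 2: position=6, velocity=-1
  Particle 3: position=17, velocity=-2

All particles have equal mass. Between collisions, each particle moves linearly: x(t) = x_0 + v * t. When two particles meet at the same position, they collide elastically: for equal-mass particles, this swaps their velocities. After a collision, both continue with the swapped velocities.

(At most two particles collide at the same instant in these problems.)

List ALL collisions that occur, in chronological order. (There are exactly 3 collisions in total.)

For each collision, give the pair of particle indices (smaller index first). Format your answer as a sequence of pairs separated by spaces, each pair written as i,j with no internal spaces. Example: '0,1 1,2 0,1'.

Answer: 1,2 2,3 1,2

Derivation:
Collision at t=1/5: particles 1 and 2 swap velocities; positions: p0=-3/5 p1=29/5 p2=29/5 p3=83/5; velocities now: v0=-3 v1=-1 v2=4 v3=-2
Collision at t=2: particles 2 and 3 swap velocities; positions: p0=-6 p1=4 p2=13 p3=13; velocities now: v0=-3 v1=-1 v2=-2 v3=4
Collision at t=11: particles 1 and 2 swap velocities; positions: p0=-33 p1=-5 p2=-5 p3=49; velocities now: v0=-3 v1=-2 v2=-1 v3=4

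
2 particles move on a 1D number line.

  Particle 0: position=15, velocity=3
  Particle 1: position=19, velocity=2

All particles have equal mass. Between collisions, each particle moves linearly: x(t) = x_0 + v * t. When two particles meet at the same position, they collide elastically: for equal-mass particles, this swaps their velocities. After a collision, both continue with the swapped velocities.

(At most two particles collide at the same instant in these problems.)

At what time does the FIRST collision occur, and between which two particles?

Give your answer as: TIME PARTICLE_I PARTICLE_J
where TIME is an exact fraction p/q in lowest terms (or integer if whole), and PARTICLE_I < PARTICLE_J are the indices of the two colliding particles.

Pair (0,1): pos 15,19 vel 3,2 -> gap=4, closing at 1/unit, collide at t=4
Earliest collision: t=4 between 0 and 1

Answer: 4 0 1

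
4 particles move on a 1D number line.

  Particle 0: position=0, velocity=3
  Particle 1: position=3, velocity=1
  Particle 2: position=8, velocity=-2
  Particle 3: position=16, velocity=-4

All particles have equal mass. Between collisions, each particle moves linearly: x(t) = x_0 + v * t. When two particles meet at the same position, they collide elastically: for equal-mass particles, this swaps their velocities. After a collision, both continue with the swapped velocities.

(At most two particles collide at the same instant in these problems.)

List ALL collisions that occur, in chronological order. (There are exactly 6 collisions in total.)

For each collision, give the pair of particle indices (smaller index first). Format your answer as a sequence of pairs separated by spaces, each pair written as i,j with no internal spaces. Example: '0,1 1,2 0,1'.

Answer: 0,1 1,2 0,1 2,3 1,2 0,1

Derivation:
Collision at t=3/2: particles 0 and 1 swap velocities; positions: p0=9/2 p1=9/2 p2=5 p3=10; velocities now: v0=1 v1=3 v2=-2 v3=-4
Collision at t=8/5: particles 1 and 2 swap velocities; positions: p0=23/5 p1=24/5 p2=24/5 p3=48/5; velocities now: v0=1 v1=-2 v2=3 v3=-4
Collision at t=5/3: particles 0 and 1 swap velocities; positions: p0=14/3 p1=14/3 p2=5 p3=28/3; velocities now: v0=-2 v1=1 v2=3 v3=-4
Collision at t=16/7: particles 2 and 3 swap velocities; positions: p0=24/7 p1=37/7 p2=48/7 p3=48/7; velocities now: v0=-2 v1=1 v2=-4 v3=3
Collision at t=13/5: particles 1 and 2 swap velocities; positions: p0=14/5 p1=28/5 p2=28/5 p3=39/5; velocities now: v0=-2 v1=-4 v2=1 v3=3
Collision at t=4: particles 0 and 1 swap velocities; positions: p0=0 p1=0 p2=7 p3=12; velocities now: v0=-4 v1=-2 v2=1 v3=3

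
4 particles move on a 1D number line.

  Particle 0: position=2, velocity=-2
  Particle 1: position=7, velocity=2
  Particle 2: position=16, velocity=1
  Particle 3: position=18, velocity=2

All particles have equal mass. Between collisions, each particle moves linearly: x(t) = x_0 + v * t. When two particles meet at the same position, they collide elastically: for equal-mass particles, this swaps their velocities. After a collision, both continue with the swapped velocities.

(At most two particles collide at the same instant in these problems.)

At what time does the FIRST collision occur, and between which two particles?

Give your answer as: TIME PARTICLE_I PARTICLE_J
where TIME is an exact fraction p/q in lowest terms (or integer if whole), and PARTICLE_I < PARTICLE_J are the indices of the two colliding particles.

Pair (0,1): pos 2,7 vel -2,2 -> not approaching (rel speed -4 <= 0)
Pair (1,2): pos 7,16 vel 2,1 -> gap=9, closing at 1/unit, collide at t=9
Pair (2,3): pos 16,18 vel 1,2 -> not approaching (rel speed -1 <= 0)
Earliest collision: t=9 between 1 and 2

Answer: 9 1 2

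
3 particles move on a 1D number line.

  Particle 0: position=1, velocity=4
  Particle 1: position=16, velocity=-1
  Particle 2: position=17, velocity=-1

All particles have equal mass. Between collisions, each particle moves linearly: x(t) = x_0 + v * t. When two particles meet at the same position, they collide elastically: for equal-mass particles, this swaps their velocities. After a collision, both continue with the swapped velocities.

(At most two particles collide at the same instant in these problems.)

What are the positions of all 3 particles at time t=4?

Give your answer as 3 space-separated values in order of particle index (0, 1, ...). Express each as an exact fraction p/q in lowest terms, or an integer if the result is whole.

Answer: 12 13 17

Derivation:
Collision at t=3: particles 0 and 1 swap velocities; positions: p0=13 p1=13 p2=14; velocities now: v0=-1 v1=4 v2=-1
Collision at t=16/5: particles 1 and 2 swap velocities; positions: p0=64/5 p1=69/5 p2=69/5; velocities now: v0=-1 v1=-1 v2=4
Advance to t=4 (no further collisions before then); velocities: v0=-1 v1=-1 v2=4; positions = 12 13 17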